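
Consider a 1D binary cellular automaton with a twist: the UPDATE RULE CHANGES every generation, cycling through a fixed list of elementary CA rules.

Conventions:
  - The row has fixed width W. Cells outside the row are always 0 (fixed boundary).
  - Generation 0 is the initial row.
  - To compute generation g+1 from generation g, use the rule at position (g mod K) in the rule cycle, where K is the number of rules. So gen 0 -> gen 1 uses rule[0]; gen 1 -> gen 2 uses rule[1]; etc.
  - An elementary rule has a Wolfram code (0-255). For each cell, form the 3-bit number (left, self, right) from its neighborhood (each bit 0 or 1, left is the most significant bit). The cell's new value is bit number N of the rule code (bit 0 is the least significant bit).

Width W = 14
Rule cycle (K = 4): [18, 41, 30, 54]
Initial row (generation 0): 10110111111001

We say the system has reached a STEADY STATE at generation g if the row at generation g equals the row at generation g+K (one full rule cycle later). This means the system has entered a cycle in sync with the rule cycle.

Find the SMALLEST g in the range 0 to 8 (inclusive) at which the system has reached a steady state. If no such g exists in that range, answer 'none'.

Gen 0: 10110111111001
Gen 1 (rule 18): 00000000000110
Gen 2 (rule 41): 11111111110100
Gen 3 (rule 30): 10000000000110
Gen 4 (rule 54): 11000000001001
Gen 5 (rule 18): 00100000010110
Gen 6 (rule 41): 10001111001100
Gen 7 (rule 30): 11011000111010
Gen 8 (rule 54): 00100101000111
Gen 9 (rule 18): 01011000101000
Gen 10 (rule 41): 00110010010011
Gen 11 (rule 30): 01101111111110
Gen 12 (rule 54): 10010000000001

Answer: none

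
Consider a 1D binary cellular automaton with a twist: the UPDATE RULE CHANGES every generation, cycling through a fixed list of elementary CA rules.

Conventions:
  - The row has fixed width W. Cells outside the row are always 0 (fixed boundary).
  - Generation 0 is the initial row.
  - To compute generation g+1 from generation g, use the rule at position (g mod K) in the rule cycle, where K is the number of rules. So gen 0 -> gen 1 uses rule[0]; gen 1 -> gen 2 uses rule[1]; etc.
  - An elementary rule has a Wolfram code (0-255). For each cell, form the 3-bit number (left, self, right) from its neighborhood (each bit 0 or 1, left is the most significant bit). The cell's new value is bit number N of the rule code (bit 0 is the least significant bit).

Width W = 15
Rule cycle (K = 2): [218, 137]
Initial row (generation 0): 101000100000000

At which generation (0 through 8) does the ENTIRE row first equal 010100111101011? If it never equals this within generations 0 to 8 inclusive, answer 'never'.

Answer: never

Derivation:
Gen 0: 101000100000000
Gen 1 (rule 218): 000101010000000
Gen 2 (rule 137): 110000000111111
Gen 3 (rule 218): 111000001111111
Gen 4 (rule 137): 110011101111110
Gen 5 (rule 218): 111111101111111
Gen 6 (rule 137): 111111001111110
Gen 7 (rule 218): 111111111111111
Gen 8 (rule 137): 111111111111110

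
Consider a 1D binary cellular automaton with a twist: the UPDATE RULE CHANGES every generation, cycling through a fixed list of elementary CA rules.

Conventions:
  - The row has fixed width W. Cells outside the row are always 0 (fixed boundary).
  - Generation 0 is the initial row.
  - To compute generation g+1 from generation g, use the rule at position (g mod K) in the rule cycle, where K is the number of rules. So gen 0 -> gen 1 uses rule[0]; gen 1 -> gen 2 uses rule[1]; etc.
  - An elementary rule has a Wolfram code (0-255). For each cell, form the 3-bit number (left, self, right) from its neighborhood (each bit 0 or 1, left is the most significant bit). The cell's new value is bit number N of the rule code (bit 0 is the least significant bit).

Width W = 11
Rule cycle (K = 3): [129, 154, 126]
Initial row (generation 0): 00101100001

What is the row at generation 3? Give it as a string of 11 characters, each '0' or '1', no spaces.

Gen 0: 00101100001
Gen 1 (rule 129): 10000001100
Gen 2 (rule 154): 01000011010
Gen 3 (rule 126): 11100111111

Answer: 11100111111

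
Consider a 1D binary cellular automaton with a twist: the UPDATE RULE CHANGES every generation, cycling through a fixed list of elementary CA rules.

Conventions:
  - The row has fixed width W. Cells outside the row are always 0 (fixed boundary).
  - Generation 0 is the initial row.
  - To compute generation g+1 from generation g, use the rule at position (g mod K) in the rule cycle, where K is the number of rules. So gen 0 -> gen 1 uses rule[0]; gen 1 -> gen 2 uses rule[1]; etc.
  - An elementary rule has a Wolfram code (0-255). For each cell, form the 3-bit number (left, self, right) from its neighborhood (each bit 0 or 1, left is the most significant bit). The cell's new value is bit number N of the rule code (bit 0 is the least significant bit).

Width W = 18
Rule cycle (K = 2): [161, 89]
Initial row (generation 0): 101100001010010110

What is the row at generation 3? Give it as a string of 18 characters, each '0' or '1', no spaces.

Answer: 100010100001000010

Derivation:
Gen 0: 101100001010010110
Gen 1 (rule 161): 010001100100001000
Gen 2 (rule 89): 001101110011100111
Gen 3 (rule 161): 100010100001000010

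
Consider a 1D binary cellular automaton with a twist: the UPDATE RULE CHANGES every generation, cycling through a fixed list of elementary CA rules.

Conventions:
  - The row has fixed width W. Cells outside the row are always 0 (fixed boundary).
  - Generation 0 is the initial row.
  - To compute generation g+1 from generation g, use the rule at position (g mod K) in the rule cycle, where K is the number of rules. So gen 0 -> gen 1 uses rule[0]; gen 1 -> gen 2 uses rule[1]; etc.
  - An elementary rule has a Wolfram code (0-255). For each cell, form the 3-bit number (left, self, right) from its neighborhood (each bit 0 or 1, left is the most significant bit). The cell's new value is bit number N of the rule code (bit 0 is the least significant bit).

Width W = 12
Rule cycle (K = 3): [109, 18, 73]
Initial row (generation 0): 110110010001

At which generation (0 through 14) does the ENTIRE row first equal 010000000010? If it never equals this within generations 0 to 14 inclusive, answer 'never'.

Gen 0: 110110010001
Gen 1 (rule 109): 111110010101
Gen 2 (rule 18): 000001100000
Gen 3 (rule 73): 111101101111
Gen 4 (rule 109): 100111111001
Gen 5 (rule 18): 011000000110
Gen 6 (rule 73): 011011110110
Gen 7 (rule 109): 011110011110
Gen 8 (rule 18): 100001100001
Gen 9 (rule 73): 001101101100
Gen 10 (rule 109): 101111111101
Gen 11 (rule 18): 000000000000
Gen 12 (rule 73): 111111111111
Gen 13 (rule 109): 100000000001
Gen 14 (rule 18): 010000000010

Answer: 14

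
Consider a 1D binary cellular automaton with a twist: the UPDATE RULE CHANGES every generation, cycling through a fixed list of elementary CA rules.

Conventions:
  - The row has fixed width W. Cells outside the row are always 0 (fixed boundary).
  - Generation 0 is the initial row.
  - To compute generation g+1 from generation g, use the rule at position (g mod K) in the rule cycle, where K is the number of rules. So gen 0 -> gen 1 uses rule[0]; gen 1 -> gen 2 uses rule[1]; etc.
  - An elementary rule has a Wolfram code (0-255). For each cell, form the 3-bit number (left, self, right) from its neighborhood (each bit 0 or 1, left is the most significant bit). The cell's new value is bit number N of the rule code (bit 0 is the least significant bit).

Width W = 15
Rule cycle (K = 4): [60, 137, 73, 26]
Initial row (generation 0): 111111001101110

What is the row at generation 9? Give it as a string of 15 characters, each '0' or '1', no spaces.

Gen 0: 111111001101110
Gen 1 (rule 60): 100000101011001
Gen 2 (rule 137): 001110000010000
Gen 3 (rule 73): 101010111000111
Gen 4 (rule 26): 000000100101100
Gen 5 (rule 60): 000000110111010
Gen 6 (rule 137): 111110100110000
Gen 7 (rule 73): 100010000110111
Gen 8 (rule 26): 010101001100100
Gen 9 (rule 60): 011111101010110

Answer: 011111101010110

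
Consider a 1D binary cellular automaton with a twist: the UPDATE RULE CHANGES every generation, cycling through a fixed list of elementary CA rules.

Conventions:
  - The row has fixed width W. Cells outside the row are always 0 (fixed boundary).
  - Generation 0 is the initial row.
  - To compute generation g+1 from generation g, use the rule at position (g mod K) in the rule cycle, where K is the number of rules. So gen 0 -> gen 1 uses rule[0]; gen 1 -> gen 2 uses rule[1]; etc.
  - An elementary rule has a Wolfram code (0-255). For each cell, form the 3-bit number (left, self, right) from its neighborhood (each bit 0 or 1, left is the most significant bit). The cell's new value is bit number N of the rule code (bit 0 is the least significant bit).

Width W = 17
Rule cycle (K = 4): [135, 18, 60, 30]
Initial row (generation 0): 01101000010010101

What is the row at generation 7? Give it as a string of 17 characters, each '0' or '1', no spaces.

Answer: 00110000000000000

Derivation:
Gen 0: 01101000010010101
Gen 1 (rule 135): 10001011110110101
Gen 2 (rule 18): 01010000000000000
Gen 3 (rule 60): 01111000000000000
Gen 4 (rule 30): 11000100000000000
Gen 5 (rule 135): 00011101111111111
Gen 6 (rule 18): 00100000000000000
Gen 7 (rule 60): 00110000000000000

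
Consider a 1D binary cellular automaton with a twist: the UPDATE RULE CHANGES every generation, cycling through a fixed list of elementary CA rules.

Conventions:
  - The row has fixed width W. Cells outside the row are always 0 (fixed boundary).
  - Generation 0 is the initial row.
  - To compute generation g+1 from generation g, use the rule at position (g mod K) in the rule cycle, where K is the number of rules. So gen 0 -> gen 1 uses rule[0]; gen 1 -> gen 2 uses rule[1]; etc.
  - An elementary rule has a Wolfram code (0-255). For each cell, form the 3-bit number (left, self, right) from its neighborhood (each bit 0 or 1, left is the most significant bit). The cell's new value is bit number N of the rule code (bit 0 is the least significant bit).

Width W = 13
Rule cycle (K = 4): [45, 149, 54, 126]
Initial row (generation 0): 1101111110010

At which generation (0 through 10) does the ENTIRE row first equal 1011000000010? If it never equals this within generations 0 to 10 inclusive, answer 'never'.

Answer: 1

Derivation:
Gen 0: 1101111110010
Gen 1 (rule 45): 1011000000010
Gen 2 (rule 149): 1000111111011
Gen 3 (rule 54): 1101000000100
Gen 4 (rule 126): 1111100001110
Gen 5 (rule 45): 1000001101000
Gen 6 (rule 149): 1111100001111
Gen 7 (rule 54): 0000010010000
Gen 8 (rule 126): 0000111111000
Gen 9 (rule 45): 1110100000011
Gen 10 (rule 149): 0100111111000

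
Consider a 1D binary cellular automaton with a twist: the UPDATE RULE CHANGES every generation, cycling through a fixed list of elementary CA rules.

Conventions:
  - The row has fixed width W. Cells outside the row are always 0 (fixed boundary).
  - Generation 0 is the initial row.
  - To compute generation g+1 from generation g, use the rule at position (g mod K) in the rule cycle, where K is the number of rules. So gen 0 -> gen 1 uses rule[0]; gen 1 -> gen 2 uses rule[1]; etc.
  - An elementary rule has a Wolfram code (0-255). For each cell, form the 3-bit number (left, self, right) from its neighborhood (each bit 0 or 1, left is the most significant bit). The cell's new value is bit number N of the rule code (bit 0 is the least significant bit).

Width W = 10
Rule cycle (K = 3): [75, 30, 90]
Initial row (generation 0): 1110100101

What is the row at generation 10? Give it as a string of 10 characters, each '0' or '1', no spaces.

Answer: 1000001000

Derivation:
Gen 0: 1110100101
Gen 1 (rule 75): 1010001000
Gen 2 (rule 30): 1011011100
Gen 3 (rule 90): 0011010110
Gen 4 (rule 75): 1111000110
Gen 5 (rule 30): 1000101101
Gen 6 (rule 90): 0101001100
Gen 7 (rule 75): 1000011101
Gen 8 (rule 30): 1100110001
Gen 9 (rule 90): 1111111010
Gen 10 (rule 75): 1000001000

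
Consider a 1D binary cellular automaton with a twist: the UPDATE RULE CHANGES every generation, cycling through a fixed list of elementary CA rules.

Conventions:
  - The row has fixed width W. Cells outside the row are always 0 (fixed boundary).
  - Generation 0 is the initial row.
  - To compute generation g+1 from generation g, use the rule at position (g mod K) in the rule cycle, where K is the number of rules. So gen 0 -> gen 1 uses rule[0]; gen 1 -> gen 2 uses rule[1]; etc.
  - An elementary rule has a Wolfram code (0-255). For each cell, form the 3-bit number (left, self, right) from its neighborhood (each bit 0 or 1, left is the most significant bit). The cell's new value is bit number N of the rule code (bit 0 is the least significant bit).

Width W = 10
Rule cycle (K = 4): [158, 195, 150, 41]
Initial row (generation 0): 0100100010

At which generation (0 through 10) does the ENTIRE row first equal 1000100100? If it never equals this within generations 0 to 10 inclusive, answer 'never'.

Gen 0: 0100100010
Gen 1 (rule 158): 1111110111
Gen 2 (rule 195): 0111110011
Gen 3 (rule 150): 1011101100
Gen 4 (rule 41): 0110011001
Gen 5 (rule 158): 1101110111
Gen 6 (rule 195): 0100110011
Gen 7 (rule 150): 1111001100
Gen 8 (rule 41): 1000001001
Gen 9 (rule 158): 1100011111
Gen 10 (rule 195): 0101101111

Answer: never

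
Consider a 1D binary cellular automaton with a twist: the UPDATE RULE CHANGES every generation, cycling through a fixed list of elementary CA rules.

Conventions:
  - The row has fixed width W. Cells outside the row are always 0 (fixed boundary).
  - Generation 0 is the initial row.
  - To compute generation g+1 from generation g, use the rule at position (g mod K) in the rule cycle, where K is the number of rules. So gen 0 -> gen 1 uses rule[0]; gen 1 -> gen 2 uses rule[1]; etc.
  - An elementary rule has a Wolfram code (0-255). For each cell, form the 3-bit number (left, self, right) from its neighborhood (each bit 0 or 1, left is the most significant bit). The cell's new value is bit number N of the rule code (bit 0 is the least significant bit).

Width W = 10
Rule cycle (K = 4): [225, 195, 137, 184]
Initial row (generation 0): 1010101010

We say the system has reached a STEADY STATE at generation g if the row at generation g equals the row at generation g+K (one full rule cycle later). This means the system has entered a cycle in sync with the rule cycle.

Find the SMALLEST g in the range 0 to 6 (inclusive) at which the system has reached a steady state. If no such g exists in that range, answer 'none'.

Gen 0: 1010101010
Gen 1 (rule 225): 0101010100
Gen 2 (rule 195): 1000000001
Gen 3 (rule 137): 0011111100
Gen 4 (rule 184): 0011111010
Gen 5 (rule 225): 1001111100
Gen 6 (rule 195): 0010111101
Gen 7 (rule 137): 1000111000
Gen 8 (rule 184): 0100110100
Gen 9 (rule 225): 0000011001
Gen 10 (rule 195): 1111101010

Answer: none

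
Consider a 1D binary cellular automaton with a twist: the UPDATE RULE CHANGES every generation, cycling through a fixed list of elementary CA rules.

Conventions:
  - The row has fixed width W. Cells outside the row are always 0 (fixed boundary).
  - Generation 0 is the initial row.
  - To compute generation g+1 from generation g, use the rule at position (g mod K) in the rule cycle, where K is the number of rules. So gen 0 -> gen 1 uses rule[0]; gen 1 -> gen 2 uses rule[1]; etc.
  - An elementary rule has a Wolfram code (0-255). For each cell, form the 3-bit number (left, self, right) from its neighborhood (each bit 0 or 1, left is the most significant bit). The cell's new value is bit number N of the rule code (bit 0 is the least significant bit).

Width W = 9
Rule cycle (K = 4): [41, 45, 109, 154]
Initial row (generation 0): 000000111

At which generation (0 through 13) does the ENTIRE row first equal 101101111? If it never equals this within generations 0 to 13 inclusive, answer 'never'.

Gen 0: 000000111
Gen 1 (rule 41): 111110100
Gen 2 (rule 45): 100001101
Gen 3 (rule 109): 101101111
Gen 4 (rule 154): 001001110
Gen 5 (rule 41): 100001000
Gen 6 (rule 45): 101101011
Gen 7 (rule 109): 111111111
Gen 8 (rule 154): 111111110
Gen 9 (rule 41): 100000000
Gen 10 (rule 45): 101111111
Gen 11 (rule 109): 111000001
Gen 12 (rule 154): 110100010
Gen 13 (rule 41): 101001000

Answer: 3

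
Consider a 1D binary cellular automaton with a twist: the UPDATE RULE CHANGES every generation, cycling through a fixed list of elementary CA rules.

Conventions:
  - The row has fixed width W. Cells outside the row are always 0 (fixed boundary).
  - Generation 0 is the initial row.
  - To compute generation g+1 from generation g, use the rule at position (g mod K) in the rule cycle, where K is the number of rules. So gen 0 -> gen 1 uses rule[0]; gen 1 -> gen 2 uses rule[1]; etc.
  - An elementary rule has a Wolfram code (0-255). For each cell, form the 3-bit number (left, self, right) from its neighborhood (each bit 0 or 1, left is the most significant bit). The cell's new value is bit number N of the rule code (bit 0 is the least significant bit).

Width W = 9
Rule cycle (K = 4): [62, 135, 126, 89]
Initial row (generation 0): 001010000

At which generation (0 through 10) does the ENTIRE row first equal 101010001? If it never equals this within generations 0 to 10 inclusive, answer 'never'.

Gen 0: 001010000
Gen 1 (rule 62): 011111000
Gen 2 (rule 135): 101110011
Gen 3 (rule 126): 111011111
Gen 4 (rule 89): 101010001
Gen 5 (rule 62): 111111011
Gen 6 (rule 135): 011110000
Gen 7 (rule 126): 110011000
Gen 8 (rule 89): 111011111
Gen 9 (rule 62): 100110000
Gen 10 (rule 135): 101000111

Answer: 4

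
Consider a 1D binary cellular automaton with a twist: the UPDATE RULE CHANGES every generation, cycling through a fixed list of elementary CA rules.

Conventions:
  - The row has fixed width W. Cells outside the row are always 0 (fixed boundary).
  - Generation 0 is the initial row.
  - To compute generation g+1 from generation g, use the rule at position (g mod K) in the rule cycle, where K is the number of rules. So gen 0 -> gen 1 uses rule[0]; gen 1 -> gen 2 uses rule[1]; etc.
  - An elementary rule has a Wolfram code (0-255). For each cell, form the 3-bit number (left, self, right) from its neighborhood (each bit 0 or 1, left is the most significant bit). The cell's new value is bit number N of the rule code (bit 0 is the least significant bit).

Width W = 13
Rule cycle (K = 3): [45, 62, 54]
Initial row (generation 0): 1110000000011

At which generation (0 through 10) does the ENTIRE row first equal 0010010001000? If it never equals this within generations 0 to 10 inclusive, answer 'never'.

Gen 0: 1110000000011
Gen 1 (rule 45): 1000111111010
Gen 2 (rule 62): 1101100000111
Gen 3 (rule 54): 0010010001000
Gen 4 (rule 45): 1010010101011
Gen 5 (rule 62): 1111111111110
Gen 6 (rule 54): 0000000000001
Gen 7 (rule 45): 1111111111101
Gen 8 (rule 62): 1000000000011
Gen 9 (rule 54): 1100000000100
Gen 10 (rule 45): 1001111110101

Answer: 3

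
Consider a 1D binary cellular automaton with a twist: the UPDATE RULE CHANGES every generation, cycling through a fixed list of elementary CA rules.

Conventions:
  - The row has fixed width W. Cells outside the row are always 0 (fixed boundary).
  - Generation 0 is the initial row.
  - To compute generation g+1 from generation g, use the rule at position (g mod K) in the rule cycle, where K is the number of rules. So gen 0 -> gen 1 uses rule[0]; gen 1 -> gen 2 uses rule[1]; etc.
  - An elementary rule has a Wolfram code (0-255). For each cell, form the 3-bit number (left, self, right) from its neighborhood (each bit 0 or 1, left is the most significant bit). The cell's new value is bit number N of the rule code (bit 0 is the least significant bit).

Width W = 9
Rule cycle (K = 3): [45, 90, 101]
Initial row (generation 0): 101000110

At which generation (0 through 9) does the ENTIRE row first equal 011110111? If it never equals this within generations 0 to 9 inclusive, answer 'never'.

Gen 0: 101000110
Gen 1 (rule 45): 111010100
Gen 2 (rule 90): 101000010
Gen 3 (rule 101): 111011010
Gen 4 (rule 45): 100110110
Gen 5 (rule 90): 011110111
Gen 6 (rule 101): 000011001
Gen 7 (rule 45): 111010001
Gen 8 (rule 90): 101001010
Gen 9 (rule 101): 111001110

Answer: 5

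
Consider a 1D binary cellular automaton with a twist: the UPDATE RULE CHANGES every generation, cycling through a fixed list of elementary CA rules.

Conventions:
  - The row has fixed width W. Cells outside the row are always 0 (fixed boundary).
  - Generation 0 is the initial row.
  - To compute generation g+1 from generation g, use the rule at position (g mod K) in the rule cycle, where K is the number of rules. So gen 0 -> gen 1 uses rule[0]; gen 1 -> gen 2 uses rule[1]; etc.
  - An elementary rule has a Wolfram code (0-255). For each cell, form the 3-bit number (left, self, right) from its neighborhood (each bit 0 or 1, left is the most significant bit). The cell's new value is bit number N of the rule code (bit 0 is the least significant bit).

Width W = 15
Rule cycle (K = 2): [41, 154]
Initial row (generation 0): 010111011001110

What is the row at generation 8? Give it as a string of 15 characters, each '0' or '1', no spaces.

Gen 0: 010111011001110
Gen 1 (rule 41): 001100110001000
Gen 2 (rule 154): 011011101010100
Gen 3 (rule 41): 010110010101001
Gen 4 (rule 154): 100101100000110
Gen 5 (rule 41): 000011001110100
Gen 6 (rule 154): 000110111100010
Gen 7 (rule 41): 110101100001000
Gen 8 (rule 154): 100001010010100

Answer: 100001010010100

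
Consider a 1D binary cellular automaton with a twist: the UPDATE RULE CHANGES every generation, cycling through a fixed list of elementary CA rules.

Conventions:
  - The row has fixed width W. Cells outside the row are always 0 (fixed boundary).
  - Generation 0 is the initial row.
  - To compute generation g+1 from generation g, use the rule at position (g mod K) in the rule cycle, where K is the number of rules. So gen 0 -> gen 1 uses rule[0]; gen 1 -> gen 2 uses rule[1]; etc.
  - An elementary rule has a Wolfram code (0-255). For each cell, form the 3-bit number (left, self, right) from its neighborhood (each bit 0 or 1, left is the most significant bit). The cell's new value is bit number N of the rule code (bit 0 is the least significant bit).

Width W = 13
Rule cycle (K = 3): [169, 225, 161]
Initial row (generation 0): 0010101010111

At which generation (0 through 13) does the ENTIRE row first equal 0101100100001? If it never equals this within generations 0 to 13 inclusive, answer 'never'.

Answer: 5

Derivation:
Gen 0: 0010101010111
Gen 1 (rule 169): 1001010101110
Gen 2 (rule 225): 0000101010110
Gen 3 (rule 161): 1110010101000
Gen 4 (rule 169): 1100001010011
Gen 5 (rule 225): 0101100100001
Gen 6 (rule 161): 0010000001100
Gen 7 (rule 169): 1000111101001
Gen 8 (rule 225): 0010011110000
Gen 9 (rule 161): 1000001100111
Gen 10 (rule 169): 0011101000110
Gen 11 (rule 225): 1001110010010
Gen 12 (rule 161): 0000100000000
Gen 13 (rule 169): 1110001111111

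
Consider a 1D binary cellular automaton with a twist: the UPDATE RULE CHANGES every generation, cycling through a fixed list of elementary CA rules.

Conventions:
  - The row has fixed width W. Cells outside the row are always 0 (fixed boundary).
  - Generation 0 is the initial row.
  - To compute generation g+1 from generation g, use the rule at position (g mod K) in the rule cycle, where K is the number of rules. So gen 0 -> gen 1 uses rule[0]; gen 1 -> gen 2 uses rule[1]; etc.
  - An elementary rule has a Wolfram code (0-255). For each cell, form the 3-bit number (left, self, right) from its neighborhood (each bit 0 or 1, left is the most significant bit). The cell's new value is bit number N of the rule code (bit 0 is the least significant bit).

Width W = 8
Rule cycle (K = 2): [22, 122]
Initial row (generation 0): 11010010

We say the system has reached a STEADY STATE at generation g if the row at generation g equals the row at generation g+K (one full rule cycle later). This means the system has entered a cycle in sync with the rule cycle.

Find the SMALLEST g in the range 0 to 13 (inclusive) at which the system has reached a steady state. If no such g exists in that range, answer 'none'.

Answer: 13

Derivation:
Gen 0: 11010010
Gen 1 (rule 22): 00011111
Gen 2 (rule 122): 00110001
Gen 3 (rule 22): 01001011
Gen 4 (rule 122): 10110111
Gen 5 (rule 22): 10000000
Gen 6 (rule 122): 01000000
Gen 7 (rule 22): 11100000
Gen 8 (rule 122): 10110000
Gen 9 (rule 22): 10001000
Gen 10 (rule 122): 01010100
Gen 11 (rule 22): 11010110
Gen 12 (rule 122): 11101111
Gen 13 (rule 22): 00000000
Gen 14 (rule 122): 00000000
Gen 15 (rule 22): 00000000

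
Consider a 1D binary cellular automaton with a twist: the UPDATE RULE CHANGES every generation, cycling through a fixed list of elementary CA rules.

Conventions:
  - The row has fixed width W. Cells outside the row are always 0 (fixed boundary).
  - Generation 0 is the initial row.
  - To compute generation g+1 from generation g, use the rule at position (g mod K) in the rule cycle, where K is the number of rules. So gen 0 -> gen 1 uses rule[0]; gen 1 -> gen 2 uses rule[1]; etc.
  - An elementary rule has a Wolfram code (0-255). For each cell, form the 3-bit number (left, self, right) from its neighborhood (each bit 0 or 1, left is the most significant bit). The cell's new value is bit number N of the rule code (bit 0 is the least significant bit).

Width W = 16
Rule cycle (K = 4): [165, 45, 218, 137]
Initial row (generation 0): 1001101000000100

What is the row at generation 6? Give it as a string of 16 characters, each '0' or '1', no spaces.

Gen 0: 1001101000000100
Gen 1 (rule 165): 1000011011110101
Gen 2 (rule 45): 1011010110001111
Gen 3 (rule 218): 0011000111011111
Gen 4 (rule 137): 1010010110011110
Gen 5 (rule 165): 1110011000001100
Gen 6 (rule 45): 1000010011101001

Answer: 1000010011101001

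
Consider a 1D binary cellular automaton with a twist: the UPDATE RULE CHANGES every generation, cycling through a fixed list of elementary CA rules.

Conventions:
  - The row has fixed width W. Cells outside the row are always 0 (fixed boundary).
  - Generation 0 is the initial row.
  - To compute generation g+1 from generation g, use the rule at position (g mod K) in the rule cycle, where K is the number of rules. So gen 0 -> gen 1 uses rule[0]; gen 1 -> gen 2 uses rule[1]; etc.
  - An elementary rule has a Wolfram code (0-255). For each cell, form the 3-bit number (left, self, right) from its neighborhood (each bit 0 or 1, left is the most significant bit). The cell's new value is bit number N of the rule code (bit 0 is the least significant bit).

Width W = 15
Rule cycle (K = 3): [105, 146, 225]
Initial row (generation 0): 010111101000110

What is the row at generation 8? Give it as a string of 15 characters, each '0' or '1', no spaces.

Answer: 000100000101100

Derivation:
Gen 0: 010111101000110
Gen 1 (rule 105): 001100110010110
Gen 2 (rule 146): 010011001100001
Gen 3 (rule 225): 000001000101100
Gen 4 (rule 105): 111100010011101
Gen 5 (rule 146): 011010101101000
Gen 6 (rule 225): 001101010110011
Gen 7 (rule 105): 101110101110011
Gen 8 (rule 146): 000100000101100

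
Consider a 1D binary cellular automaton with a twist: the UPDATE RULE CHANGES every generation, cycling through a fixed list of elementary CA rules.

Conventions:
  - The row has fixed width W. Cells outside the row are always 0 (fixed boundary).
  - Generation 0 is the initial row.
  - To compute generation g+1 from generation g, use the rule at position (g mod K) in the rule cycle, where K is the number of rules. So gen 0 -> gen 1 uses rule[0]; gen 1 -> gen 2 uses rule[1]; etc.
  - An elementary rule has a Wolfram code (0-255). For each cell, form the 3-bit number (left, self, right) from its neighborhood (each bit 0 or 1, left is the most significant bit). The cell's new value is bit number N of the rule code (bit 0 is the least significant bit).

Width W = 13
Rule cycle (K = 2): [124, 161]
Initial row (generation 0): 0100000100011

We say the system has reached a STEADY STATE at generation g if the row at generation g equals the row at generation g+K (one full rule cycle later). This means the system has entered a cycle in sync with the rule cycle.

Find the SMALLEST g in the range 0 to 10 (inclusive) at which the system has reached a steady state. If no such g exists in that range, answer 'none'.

Answer: none

Derivation:
Gen 0: 0100000100011
Gen 1 (rule 124): 0110000110011
Gen 2 (rule 161): 0000110000000
Gen 3 (rule 124): 0000111000000
Gen 4 (rule 161): 1110010011111
Gen 5 (rule 124): 1011011010001
Gen 6 (rule 161): 0100100100100
Gen 7 (rule 124): 0110110110110
Gen 8 (rule 161): 0001001001000
Gen 9 (rule 124): 0001101101100
Gen 10 (rule 161): 1100010010001
Gen 11 (rule 124): 1110011011001
Gen 12 (rule 161): 0100000100000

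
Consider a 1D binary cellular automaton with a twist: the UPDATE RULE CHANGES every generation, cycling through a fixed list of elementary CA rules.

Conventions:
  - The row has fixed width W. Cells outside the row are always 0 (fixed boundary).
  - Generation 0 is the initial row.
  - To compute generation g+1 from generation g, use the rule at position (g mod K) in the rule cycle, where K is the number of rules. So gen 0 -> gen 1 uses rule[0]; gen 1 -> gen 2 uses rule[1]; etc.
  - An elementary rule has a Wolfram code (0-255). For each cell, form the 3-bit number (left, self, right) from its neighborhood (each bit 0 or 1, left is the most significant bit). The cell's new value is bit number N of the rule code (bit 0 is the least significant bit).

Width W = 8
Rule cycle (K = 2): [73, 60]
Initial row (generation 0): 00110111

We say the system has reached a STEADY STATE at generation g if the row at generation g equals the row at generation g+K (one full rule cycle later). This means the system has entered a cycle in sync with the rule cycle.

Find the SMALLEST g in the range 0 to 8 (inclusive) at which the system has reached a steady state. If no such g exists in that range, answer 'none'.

Answer: none

Derivation:
Gen 0: 00110111
Gen 1 (rule 73): 10110101
Gen 2 (rule 60): 11101111
Gen 3 (rule 73): 10101001
Gen 4 (rule 60): 11111101
Gen 5 (rule 73): 10000100
Gen 6 (rule 60): 11000110
Gen 7 (rule 73): 11010110
Gen 8 (rule 60): 10111101
Gen 9 (rule 73): 00100100
Gen 10 (rule 60): 00110110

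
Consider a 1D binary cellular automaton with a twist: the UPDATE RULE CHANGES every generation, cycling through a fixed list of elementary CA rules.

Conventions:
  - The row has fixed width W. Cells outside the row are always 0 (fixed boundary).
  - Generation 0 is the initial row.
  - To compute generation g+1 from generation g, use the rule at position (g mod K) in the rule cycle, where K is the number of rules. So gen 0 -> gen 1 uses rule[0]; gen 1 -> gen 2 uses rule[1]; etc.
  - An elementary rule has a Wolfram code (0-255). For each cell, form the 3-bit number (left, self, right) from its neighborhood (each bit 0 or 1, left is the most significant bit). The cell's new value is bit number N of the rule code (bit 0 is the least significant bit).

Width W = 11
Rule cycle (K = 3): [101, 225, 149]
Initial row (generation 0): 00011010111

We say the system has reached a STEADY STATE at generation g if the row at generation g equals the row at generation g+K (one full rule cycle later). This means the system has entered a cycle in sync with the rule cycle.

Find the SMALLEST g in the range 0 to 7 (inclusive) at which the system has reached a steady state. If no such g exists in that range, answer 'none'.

Gen 0: 00011010111
Gen 1 (rule 101): 11001111001
Gen 2 (rule 225): 01000111000
Gen 3 (rule 149): 01110010111
Gen 4 (rule 101): 00010011001
Gen 5 (rule 225): 11000001000
Gen 6 (rule 149): 00111101111
Gen 7 (rule 101): 10000110001
Gen 8 (rule 225): 00110010100
Gen 9 (rule 149): 10001010111
Gen 10 (rule 101): 10101111001

Answer: none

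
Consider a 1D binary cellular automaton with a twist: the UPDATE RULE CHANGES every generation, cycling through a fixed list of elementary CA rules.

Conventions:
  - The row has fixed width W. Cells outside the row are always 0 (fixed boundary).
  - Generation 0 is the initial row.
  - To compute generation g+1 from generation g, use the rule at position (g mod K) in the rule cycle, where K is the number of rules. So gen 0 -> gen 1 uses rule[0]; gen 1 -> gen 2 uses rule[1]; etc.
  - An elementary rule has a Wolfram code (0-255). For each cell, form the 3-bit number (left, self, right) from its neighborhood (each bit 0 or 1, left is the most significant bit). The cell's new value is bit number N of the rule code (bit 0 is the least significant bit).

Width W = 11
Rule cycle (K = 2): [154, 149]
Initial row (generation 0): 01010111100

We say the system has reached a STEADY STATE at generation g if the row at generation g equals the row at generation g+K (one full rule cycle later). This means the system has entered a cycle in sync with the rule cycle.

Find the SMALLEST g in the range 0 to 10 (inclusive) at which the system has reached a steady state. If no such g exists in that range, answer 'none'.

Gen 0: 01010111100
Gen 1 (rule 154): 10000111010
Gen 2 (rule 149): 11110010011
Gen 3 (rule 154): 11101101110
Gen 4 (rule 149): 01000000101
Gen 5 (rule 154): 10100001000
Gen 6 (rule 149): 10111101111
Gen 7 (rule 154): 00111001110
Gen 8 (rule 149): 10010100101
Gen 9 (rule 154): 01100011000
Gen 10 (rule 149): 00011000111
Gen 11 (rule 154): 00110101110
Gen 12 (rule 149): 10000100101

Answer: none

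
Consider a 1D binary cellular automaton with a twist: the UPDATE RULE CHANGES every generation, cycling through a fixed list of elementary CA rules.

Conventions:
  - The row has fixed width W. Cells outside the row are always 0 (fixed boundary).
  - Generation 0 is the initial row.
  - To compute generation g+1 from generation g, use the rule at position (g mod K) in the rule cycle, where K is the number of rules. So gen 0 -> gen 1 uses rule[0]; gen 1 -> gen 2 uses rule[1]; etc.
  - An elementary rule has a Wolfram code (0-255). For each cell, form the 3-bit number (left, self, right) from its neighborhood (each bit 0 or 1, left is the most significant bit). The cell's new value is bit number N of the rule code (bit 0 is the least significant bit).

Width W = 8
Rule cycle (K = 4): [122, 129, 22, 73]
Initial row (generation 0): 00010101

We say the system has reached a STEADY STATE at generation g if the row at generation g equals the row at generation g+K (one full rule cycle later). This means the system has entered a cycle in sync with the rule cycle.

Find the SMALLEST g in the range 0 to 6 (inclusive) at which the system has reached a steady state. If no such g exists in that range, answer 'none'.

Answer: none

Derivation:
Gen 0: 00010101
Gen 1 (rule 122): 00101010
Gen 2 (rule 129): 10000000
Gen 3 (rule 22): 11000000
Gen 4 (rule 73): 11011111
Gen 5 (rule 122): 11110001
Gen 6 (rule 129): 01100100
Gen 7 (rule 22): 10011110
Gen 8 (rule 73): 00010010
Gen 9 (rule 122): 00101101
Gen 10 (rule 129): 10000000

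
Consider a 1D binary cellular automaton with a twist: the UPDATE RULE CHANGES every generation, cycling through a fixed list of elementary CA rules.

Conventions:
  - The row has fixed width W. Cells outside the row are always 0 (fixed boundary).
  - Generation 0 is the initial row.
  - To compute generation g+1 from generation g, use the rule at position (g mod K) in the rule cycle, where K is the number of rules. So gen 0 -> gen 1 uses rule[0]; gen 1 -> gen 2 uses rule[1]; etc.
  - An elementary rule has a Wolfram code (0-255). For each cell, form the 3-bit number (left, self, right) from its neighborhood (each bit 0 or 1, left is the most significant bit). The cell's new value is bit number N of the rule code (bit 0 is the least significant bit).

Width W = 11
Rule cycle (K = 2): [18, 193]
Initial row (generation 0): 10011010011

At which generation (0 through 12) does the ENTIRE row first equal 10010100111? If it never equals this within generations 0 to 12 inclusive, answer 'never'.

Gen 0: 10011010011
Gen 1 (rule 18): 01100001100
Gen 2 (rule 193): 00101100101
Gen 3 (rule 18): 01000011000
Gen 4 (rule 193): 00011001011
Gen 5 (rule 18): 00100110000
Gen 6 (rule 193): 10000010111
Gen 7 (rule 18): 01000100000
Gen 8 (rule 193): 00010001111
Gen 9 (rule 18): 00101010000
Gen 10 (rule 193): 10000000111
Gen 11 (rule 18): 01000001000
Gen 12 (rule 193): 00011100011

Answer: never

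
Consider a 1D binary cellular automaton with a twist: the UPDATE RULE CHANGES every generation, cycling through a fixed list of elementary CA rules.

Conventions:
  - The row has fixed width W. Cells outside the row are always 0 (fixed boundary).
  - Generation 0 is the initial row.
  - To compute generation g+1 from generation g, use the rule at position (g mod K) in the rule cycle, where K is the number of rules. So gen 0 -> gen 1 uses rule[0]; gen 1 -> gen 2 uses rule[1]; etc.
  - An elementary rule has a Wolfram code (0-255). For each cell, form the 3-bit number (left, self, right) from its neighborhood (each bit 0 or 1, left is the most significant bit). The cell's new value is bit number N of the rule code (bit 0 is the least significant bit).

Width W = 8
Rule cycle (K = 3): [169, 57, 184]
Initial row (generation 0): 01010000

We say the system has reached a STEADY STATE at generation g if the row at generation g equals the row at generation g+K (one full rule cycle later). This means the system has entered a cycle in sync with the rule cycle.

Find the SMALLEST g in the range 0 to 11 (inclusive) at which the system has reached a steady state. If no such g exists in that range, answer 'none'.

Gen 0: 01010000
Gen 1 (rule 169): 00100111
Gen 2 (rule 57): 10010100
Gen 3 (rule 184): 01001010
Gen 4 (rule 169): 00000100
Gen 5 (rule 57): 11110011
Gen 6 (rule 184): 11101010
Gen 7 (rule 169): 11010100
Gen 8 (rule 57): 10101011
Gen 9 (rule 184): 01010110
Gen 10 (rule 169): 00101100
Gen 11 (rule 57): 10011011
Gen 12 (rule 184): 01010110
Gen 13 (rule 169): 00101100
Gen 14 (rule 57): 10011011

Answer: 9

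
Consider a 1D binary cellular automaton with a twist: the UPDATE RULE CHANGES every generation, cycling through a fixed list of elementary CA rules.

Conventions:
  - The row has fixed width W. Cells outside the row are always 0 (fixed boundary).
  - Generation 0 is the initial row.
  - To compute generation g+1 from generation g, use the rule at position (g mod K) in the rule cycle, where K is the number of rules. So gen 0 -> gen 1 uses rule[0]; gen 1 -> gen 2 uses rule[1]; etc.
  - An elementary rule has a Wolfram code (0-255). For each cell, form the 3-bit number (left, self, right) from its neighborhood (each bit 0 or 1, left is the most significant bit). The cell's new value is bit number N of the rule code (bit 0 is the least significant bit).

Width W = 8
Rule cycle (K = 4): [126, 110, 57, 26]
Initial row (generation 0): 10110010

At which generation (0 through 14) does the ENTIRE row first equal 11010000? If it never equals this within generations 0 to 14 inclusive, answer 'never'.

Answer: never

Derivation:
Gen 0: 10110010
Gen 1 (rule 126): 11111111
Gen 2 (rule 110): 10000001
Gen 3 (rule 57): 01111100
Gen 4 (rule 26): 11000010
Gen 5 (rule 126): 11100111
Gen 6 (rule 110): 10101101
Gen 7 (rule 57): 01011010
Gen 8 (rule 26): 10010001
Gen 9 (rule 126): 11111011
Gen 10 (rule 110): 10001111
Gen 11 (rule 57): 01101000
Gen 12 (rule 26): 11000100
Gen 13 (rule 126): 11101110
Gen 14 (rule 110): 10111010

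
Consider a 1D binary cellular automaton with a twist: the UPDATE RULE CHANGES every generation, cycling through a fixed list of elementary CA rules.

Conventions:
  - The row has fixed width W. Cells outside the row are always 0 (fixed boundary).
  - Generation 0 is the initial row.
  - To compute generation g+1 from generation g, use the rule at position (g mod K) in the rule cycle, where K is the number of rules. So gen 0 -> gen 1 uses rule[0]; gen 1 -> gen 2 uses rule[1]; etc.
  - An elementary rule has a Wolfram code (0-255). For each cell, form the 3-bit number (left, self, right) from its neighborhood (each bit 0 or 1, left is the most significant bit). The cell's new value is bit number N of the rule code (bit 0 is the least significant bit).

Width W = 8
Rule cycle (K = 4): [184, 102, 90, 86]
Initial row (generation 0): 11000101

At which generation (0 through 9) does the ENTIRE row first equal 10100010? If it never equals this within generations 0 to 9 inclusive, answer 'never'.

Answer: 1

Derivation:
Gen 0: 11000101
Gen 1 (rule 184): 10100010
Gen 2 (rule 102): 11100110
Gen 3 (rule 90): 10111111
Gen 4 (rule 86): 10000001
Gen 5 (rule 184): 01000000
Gen 6 (rule 102): 11000000
Gen 7 (rule 90): 11100000
Gen 8 (rule 86): 00110000
Gen 9 (rule 184): 00101000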